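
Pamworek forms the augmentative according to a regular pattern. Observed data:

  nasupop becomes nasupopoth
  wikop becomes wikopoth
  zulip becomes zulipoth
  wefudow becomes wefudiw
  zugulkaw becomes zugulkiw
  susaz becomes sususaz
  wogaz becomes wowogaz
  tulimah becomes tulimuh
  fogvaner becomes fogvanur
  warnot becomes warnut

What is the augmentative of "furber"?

furbur

"furber" ends in -r. The one such stem in the data (fogvaner → fogvanur) changes the last vowel to 'u' (as do tulimah, warnot), so the same rule applies.
The other patterns: stems ending in -p add -oth; stems ending in -w change the last vowel to 'i'; stems ending in -z repeat the first consonant+vowel as a prefix.
So furber → furbur.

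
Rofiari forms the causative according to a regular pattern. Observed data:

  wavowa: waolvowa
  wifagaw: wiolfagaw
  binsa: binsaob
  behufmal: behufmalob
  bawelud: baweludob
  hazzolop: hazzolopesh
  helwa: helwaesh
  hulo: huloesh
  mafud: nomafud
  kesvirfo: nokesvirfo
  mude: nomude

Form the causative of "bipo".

wavowa and binsa both end in -a yet inflect differently (waolvowa, binsaob), so the final letter is not what conditions the rule; the first letter is.
"bipo" begins with b-. The stems beginning with b- (binsa → binsaob, behufmal → behufmalob, bawelud → baweludob) add -ob.
The other patterns: stems beginning with w- insert -ol- after the first vowel; stems beginning with h- add -esh; stems beginning with k- or m- add the prefix no-.
So bipo → bipoob.

bipoob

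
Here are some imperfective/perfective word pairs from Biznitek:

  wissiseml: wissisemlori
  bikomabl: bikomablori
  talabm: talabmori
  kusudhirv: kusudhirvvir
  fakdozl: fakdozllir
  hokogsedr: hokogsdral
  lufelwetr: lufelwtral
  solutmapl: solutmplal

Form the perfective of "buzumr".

buzumrori

wissiseml and fakdozl both end in -l yet inflect differently (wissisemlori, fakdozllir), so the final letter is not what conditions the rule; the second-to-last letter is.
"buzumr" has second-to-last letter 'm'. The one such stem in the data (wissiseml → wissisemlori) adds -ori, so the same rule applies.
So buzumr → buzumrori.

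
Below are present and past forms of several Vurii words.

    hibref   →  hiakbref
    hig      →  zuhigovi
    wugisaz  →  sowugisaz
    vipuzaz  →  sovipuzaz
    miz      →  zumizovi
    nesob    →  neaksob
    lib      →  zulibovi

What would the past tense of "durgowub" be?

lib and nesob both end in -b yet inflect differently (zulibovi, neaksob), so the final letter is not what conditions the rule; the number of vowels is.
"durgowub" has 3 vowels. The stems with 3 vowels (wugisaz → sowugisaz, vipuzaz → sovipuzaz) add the prefix so-.
The other patterns: stems with 1 vowel add zu- … -ovi around the stem; stems with 2 vowels insert -ak- after the first vowel.
So durgowub → sodurgowub.

sodurgowub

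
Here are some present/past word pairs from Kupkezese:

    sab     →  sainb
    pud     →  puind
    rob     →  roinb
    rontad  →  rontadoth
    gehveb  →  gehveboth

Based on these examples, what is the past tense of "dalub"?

"dalub" has 2 vowels. The stems with 2 vowels (rontad → rontadoth, gehveb → gehveboth) add -oth.
So dalub → daluboth.

daluboth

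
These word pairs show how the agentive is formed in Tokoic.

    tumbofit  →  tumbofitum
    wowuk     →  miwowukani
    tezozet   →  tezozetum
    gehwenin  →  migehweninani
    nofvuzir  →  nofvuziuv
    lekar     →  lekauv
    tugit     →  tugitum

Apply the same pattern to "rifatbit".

nofvuzir and tumbofit both have last vowel 'i' yet inflect differently (nofvuziuv, tumbofitum), so the last vowel is not what conditions the rule; the final letter is.
"rifatbit" ends in -t. The stems ending in -t (tezozet → tezozetum, tumbofit → tumbofitum, tugit → tugitum) add -um.
So rifatbit → rifatbitum.

rifatbitum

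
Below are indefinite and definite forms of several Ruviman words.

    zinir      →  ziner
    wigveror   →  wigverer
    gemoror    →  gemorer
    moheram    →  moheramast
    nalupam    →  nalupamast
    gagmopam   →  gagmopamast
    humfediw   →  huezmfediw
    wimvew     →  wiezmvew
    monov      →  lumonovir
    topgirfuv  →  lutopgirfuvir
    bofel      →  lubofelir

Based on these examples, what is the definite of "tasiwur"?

tasiwer

zinir and humfediw both have last vowel 'i' yet inflect differently (ziner, huezmfediw), so the last vowel is not what conditions the rule; the final letter is.
"tasiwur" ends in -r. The stems ending in -r (zinir → ziner, wigveror → wigverer, gemoror → gemorer) change the last vowel to 'e'.
So tasiwur → tasiwer.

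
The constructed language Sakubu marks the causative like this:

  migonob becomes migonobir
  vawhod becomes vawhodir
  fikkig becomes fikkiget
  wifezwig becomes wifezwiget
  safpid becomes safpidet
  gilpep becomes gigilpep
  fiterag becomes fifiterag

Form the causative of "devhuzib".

"devhuzib" has last vowel 'i'. The stems whose last vowel is 'i' (fikkig → fikkiget, wifezwig → wifezwiget, safpid → safpidet) add -et.
So devhuzib → devhuzibet.

devhuzibet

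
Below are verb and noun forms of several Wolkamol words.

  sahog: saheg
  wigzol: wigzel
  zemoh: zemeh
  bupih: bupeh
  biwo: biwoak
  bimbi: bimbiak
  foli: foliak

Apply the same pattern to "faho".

bupih and foli both have last vowel 'i' yet inflect differently (bupeh, foliak), so the last vowel is not what conditions the rule; whether the stem ends in a vowel or a consonant is.
"faho" ends in a vowel. The stems ending in a vowel (foli → foliak, biwo → biwoak, bimbi → bimbiak) add -ak.
So faho → fahoak.

fahoak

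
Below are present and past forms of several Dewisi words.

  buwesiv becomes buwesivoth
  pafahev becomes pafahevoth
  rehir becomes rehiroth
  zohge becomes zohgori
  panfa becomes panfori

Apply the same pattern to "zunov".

zunovoth

"zunov" ends in a consonant. The stems ending in a consonant (rehir → rehiroth, buwesiv → buwesivoth, pafahev → pafahevoth) add -oth.
The other pattern: stems ending in a vowel drop the final letter and add -ori.
So zunov → zunovoth.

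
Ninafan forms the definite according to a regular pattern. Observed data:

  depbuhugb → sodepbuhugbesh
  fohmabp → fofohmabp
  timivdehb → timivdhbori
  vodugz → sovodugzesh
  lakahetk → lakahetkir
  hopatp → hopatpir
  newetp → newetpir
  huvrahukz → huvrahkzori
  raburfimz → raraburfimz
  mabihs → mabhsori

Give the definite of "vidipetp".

hopatp and fohmabp both end in -p yet inflect differently (hopatpir, fofohmabp), so the final letter is not what conditions the rule; the second-to-last letter is.
"vidipetp" has second-to-last letter 't'. The stems whose second-to-last letter is 't' (hopatp → hopatpir, lakahetk → lakahetkir, newetp → newetpir) add -ir.
The other patterns: stems whose second-to-last letter is 'b' or 'm' repeat the first consonant+vowel as a prefix; stems whose second-to-last letter is 'g' add so- … -esh around the stem; stems whose second-to-last letter is 'h' or 'k' delete the last vowel and add -ori.
So vidipetp → vidipetpir.

vidipetpir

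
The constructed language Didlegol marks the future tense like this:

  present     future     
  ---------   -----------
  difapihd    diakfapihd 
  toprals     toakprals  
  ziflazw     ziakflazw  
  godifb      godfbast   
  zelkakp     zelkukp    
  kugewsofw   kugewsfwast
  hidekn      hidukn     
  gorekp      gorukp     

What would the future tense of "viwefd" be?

viwfdast

kugewsofw and ziflazw both end in -w yet inflect differently (kugewsfwast, ziakflazw), so the final letter is not what conditions the rule; the second-to-last letter is.
"viwefd" has second-to-last letter 'f'. The stems whose second-to-last letter is 'f' (kugewsofw → kugewsfwast, godifb → godfbast) delete the last vowel and add -ast.
So viwefd → viwfdast.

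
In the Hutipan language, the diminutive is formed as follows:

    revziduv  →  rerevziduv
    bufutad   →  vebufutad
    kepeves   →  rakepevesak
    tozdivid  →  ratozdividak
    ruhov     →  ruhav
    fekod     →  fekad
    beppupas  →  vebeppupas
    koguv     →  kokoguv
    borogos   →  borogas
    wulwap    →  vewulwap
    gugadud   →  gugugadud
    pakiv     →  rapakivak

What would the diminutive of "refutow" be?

beppupas and borogos both end in -s yet inflect differently (vebeppupas, borogas), so the final letter is not what conditions the rule; the last vowel is.
"refutow" has last vowel 'o'. The stems whose last vowel is 'o' (ruhov → ruhav, borogos → borogas, fekod → fekad) change the last vowel to 'a'.
The other patterns: stems whose last vowel is 'a' add the prefix ve-; stems whose last vowel is 'u' repeat the first consonant+vowel as a prefix; stems whose last vowel is 'e' or 'i' add ra- … -ak around the stem.
So refutow → refutaw.

refutaw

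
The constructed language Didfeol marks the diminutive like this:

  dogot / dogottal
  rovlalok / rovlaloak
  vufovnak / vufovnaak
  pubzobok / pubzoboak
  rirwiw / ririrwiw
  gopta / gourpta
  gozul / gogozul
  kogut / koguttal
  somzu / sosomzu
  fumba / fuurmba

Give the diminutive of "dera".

deurra

dogot and pubzobok both have last vowel 'o' yet inflect differently (dogottal, pubzoboak), so the last vowel is not what conditions the rule; the final letter is.
"dera" ends in -a. The stems ending in -a (gopta → gourpta, fumba → fuurmba) insert -ur- after the first vowel.
So dera → deurra.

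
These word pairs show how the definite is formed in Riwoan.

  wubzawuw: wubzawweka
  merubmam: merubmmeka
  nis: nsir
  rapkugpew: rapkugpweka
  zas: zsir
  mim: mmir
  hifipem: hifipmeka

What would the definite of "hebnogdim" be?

hebnogdmeka

mim and merubmam both end in -m yet inflect differently (mmir, merubmmeka), so the final letter is not what conditions the rule; the number of vowels is.
"hebnogdim" has 3 vowels. The stems with 3 vowels (merubmam → merubmmeka, rapkugpew → rapkugpweka, hifipem → hifipmeka) delete the last vowel and add -eka.
So hebnogdim → hebnogdmeka.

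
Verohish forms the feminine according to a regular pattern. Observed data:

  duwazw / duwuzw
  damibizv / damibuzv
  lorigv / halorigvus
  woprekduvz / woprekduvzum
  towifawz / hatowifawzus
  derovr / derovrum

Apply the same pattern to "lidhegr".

"lidhegr" has second-to-last letter 'g'. The one such stem in the data (lorigv → halorigvus) adds ha- … -us around the stem, so the same rule applies.
So lidhegr → halidhegrus.

halidhegrus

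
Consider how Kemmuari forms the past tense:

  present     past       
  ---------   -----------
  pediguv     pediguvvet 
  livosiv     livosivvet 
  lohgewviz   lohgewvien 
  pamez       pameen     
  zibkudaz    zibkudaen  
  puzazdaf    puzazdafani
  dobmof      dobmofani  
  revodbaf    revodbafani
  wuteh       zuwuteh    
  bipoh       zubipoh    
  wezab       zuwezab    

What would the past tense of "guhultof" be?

guhultofani

"guhultof" ends in -f. The stems ending in -f (puzazdaf → puzazdafani, dobmof → dobmofani, revodbaf → revodbafani) add -ani.
The other patterns: stems ending in -v double the final consonant and add -et; stems ending in -z drop the final letter and add -en; stems ending in -b or -h add the prefix zu-.
So guhultof → guhultofani.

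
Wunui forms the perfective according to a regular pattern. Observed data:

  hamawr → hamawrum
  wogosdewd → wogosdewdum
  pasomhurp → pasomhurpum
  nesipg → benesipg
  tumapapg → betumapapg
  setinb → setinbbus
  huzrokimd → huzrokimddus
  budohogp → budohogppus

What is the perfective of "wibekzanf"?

wibekzanffus

wogosdewd and huzrokimd both end in -d yet inflect differently (wogosdewdum, huzrokimddus), so the final letter is not what conditions the rule; the second-to-last letter is.
"wibekzanf" has second-to-last letter 'n'. The one such stem in the data (setinb → setinbbus) doubles the final consonant and adds -us (as do huzrokimd, budohogp), so the same rule applies.
So wibekzanf → wibekzanffus.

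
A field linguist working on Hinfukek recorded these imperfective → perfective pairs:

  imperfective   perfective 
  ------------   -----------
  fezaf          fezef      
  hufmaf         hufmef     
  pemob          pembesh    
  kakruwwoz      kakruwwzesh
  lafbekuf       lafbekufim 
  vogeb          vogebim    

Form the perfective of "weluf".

fezaf and lafbekuf both end in -f yet inflect differently (fezef, lafbekufim), so the final letter is not what conditions the rule; the last vowel is.
"weluf" has last vowel 'u'. The one such stem in the data (lafbekuf → lafbekufim) adds -im, so the same rule applies.
The other patterns: stems whose last vowel is 'a' change the last vowel to 'e'; stems whose last vowel is 'o' delete the last vowel and add -esh.
So weluf → welufim.

welufim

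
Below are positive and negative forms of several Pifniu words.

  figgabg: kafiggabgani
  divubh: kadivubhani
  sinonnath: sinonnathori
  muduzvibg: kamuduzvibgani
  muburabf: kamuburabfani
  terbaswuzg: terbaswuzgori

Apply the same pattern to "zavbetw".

figgabg and terbaswuzg both end in -g yet inflect differently (kafiggabgani, terbaswuzgori), so the final letter is not what conditions the rule; the second-to-last letter is.
"zavbetw" has second-to-last letter 't'. The one such stem in the data (sinonnath → sinonnathori) adds -ori, so the same rule applies.
The other pattern: stems whose second-to-last letter is 'b' add ka- … -ani around the stem.
So zavbetw → zavbetwori.

zavbetwori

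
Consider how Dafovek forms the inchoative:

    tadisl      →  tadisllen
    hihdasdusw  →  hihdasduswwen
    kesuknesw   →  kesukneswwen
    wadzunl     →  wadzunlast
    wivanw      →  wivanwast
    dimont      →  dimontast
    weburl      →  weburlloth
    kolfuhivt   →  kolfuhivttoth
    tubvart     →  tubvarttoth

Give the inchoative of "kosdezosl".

kosdezosllen

tadisl and wadzunl both end in -l yet inflect differently (tadisllen, wadzunlast), so the final letter is not what conditions the rule; the second-to-last letter is.
"kosdezosl" has second-to-last letter 's'. The stems whose second-to-last letter is 's' (tadisl → tadisllen, hihdasdusw → hihdasduswwen, kesuknesw → kesukneswwen) double the final consonant and add -en.
The other patterns: stems whose second-to-last letter is 'n' add -ast; stems whose second-to-last letter is 'r' or 'v' double the final consonant and add -oth.
So kosdezosl → kosdezosllen.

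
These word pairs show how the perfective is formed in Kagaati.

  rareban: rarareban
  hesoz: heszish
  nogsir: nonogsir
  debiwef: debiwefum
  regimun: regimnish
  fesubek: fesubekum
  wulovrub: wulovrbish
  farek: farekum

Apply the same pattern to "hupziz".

rareban and regimun both end in -n yet inflect differently (rarareban, regimnish), so the final letter is not what conditions the rule; the last vowel is.
"hupziz" has last vowel 'i'. The one such stem in the data (nogsir → nonogsir) repeats the first consonant+vowel as a prefix (as does rareban), so the same rule applies.
The other patterns: stems whose last vowel is 'o' or 'u' delete the last vowel and add -ish; stems whose last vowel is 'e' add -um.
So hupziz → huhupziz.

huhupziz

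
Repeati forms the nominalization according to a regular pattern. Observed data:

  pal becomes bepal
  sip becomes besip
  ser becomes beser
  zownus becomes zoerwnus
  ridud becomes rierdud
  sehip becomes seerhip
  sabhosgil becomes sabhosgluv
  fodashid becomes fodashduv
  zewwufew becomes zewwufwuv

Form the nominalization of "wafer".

sip and sehip both end in -p yet inflect differently (besip, seerhip), so the final letter is not what conditions the rule; the number of vowels is.
"wafer" has 2 vowels. The stems with 2 vowels (zownus → zoerwnus, ridud → rierdud, sehip → seerhip) insert -er- after the first vowel.
The other patterns: stems with 1 vowel add the prefix be-; stems with 3 vowels delete the last vowel and add -uv.
So wafer → waerfer.

waerfer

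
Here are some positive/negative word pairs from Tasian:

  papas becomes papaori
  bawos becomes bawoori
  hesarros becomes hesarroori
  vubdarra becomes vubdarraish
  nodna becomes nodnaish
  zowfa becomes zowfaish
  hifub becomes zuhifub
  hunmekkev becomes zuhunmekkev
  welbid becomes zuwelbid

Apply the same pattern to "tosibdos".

papas and vubdarra both have last vowel 'a' yet inflect differently (papaori, vubdarraish), so the last vowel is not what conditions the rule; the final letter is.
"tosibdos" ends in -s. The stems ending in -s (papas → papaori, bawos → bawoori, hesarros → hesarroori) drop the final letter and add -ori.
So tosibdos → tosibdoori.

tosibdoori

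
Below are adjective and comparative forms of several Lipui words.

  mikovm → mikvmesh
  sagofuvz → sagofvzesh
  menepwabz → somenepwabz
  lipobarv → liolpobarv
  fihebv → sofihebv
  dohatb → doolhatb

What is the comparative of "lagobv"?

solagobv

menepwabz and sagofuvz both end in -z yet inflect differently (somenepwabz, sagofvzesh), so the final letter is not what conditions the rule; the second-to-last letter is.
"lagobv" has second-to-last letter 'b'. The stems whose second-to-last letter is 'b' (menepwabz → somenepwabz, fihebv → sofihebv) add the prefix so-.
So lagobv → solagobv.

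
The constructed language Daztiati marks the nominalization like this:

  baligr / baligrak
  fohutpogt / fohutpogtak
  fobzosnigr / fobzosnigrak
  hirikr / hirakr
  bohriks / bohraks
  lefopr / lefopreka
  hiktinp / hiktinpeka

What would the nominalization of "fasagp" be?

fasagpak

baligr and hirikr both end in -r yet inflect differently (baligrak, hirakr), so the final letter is not what conditions the rule; the second-to-last letter is.
"fasagp" has second-to-last letter 'g'. The stems whose second-to-last letter is 'g' (baligr → baligrak, fohutpogt → fohutpogtak, fobzosnigr → fobzosnigrak) add -ak.
The other patterns: stems whose second-to-last letter is 'k' change the last vowel to 'a'; stems whose second-to-last letter is 'n' or 'p' add -eka.
So fasagp → fasagpak.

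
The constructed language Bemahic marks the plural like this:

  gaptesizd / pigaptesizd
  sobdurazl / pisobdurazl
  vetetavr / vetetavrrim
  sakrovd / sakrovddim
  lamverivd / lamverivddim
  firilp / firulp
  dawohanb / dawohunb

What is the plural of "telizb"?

pitelizb

gaptesizd and sakrovd both end in -d yet inflect differently (pigaptesizd, sakrovddim), so the final letter is not what conditions the rule; the second-to-last letter is.
"telizb" has second-to-last letter 'z'. The stems whose second-to-last letter is 'z' (gaptesizd → pigaptesizd, sobdurazl → pisobdurazl) add the prefix pi-.
So telizb → pitelizb.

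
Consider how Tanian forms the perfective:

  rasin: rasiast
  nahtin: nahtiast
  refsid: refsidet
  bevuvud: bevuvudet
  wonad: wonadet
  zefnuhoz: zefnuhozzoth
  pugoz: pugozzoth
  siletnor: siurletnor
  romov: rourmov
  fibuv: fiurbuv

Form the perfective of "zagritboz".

zagritbozzoth

rasin and refsid both have last vowel 'i' yet inflect differently (rasiast, refsidet), so the last vowel is not what conditions the rule; the final letter is.
"zagritboz" ends in -z. The stems ending in -z (zefnuhoz → zefnuhozzoth, pugoz → pugozzoth) double the final consonant and add -oth.
The other patterns: stems ending in -n drop the final letter and add -ast; stems ending in -d add -et; stems ending in -r or -v insert -ur- after the first vowel.
So zagritboz → zagritbozzoth.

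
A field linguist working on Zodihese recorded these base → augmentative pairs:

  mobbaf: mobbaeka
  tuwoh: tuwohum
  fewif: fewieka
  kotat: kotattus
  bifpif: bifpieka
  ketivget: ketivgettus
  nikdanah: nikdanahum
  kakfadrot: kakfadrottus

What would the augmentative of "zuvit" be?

"zuvit" ends in -t. The stems ending in -t (kakfadrot → kakfadrottus, ketivget → ketivgettus, kotat → kotattus) double the final consonant and add -us.
So zuvit → zuvittus.

zuvittus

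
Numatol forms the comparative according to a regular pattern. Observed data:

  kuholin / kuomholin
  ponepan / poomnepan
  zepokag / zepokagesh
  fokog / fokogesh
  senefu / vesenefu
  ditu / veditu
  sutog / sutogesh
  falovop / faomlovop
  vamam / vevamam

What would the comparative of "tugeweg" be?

tugewegesh

zepokag and ponepan both have last vowel 'a' yet inflect differently (zepokagesh, poomnepan), so the last vowel is not what conditions the rule; the final letter is.
"tugeweg" ends in -g. The stems ending in -g (fokog → fokogesh, sutog → sutogesh, zepokag → zepokagesh) add -esh.
So tugeweg → tugewegesh.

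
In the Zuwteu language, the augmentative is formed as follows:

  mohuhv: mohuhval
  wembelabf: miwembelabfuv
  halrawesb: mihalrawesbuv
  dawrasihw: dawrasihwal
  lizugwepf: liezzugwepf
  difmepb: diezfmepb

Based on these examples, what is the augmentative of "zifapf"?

ziezfapf

lizugwepf and wembelabf both end in -f yet inflect differently (liezzugwepf, miwembelabfuv), so the final letter is not what conditions the rule; the second-to-last letter is.
"zifapf" has second-to-last letter 'p'. The stems whose second-to-last letter is 'p' (difmepb → diezfmepb, lizugwepf → liezzugwepf) insert -ez- after the first vowel.
The other patterns: stems whose second-to-last letter is 'h' add -al; stems whose second-to-last letter is 'b' or 's' add mi- … -uv around the stem.
So zifapf → ziezfapf.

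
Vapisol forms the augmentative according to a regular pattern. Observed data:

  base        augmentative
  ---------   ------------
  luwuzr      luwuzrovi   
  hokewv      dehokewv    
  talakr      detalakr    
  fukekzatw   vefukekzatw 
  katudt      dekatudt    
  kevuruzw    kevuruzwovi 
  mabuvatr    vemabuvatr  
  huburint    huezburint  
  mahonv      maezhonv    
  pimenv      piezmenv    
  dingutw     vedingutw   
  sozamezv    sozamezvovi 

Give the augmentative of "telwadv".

detelwadv

"telwadv" has second-to-last letter 'd'. The one such stem in the data (katudt → dekatudt) adds the prefix de-, so the same rule applies.
So telwadv → detelwadv.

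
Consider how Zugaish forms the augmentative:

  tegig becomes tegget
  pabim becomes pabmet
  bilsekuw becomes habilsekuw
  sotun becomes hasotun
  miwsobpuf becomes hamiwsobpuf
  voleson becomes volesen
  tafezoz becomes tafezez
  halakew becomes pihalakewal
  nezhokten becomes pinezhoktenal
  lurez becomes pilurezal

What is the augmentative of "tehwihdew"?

"tehwihdew" has last vowel 'e'. The stems whose last vowel is 'e' (halakew → pihalakewal, nezhokten → pinezhoktenal, lurez → pilurezal) add pi- … -al around the stem.
So tehwihdew → pitehwihdewal.

pitehwihdewal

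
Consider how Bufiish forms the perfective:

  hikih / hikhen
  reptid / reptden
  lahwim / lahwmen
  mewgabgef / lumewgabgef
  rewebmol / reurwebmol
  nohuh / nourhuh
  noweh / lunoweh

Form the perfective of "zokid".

hikih and noweh both end in -h yet inflect differently (hikhen, lunoweh), so the final letter is not what conditions the rule; the last vowel is.
"zokid" has last vowel 'i'. The stems whose last vowel is 'i' (lahwim → lahwmen, reptid → reptden, hikih → hikhen) delete the last vowel and add -en.
The other patterns: stems whose last vowel is 'e' add the prefix lu-; stems whose last vowel is 'o' or 'u' insert -ur- after the first vowel.
So zokid → zokden.

zokden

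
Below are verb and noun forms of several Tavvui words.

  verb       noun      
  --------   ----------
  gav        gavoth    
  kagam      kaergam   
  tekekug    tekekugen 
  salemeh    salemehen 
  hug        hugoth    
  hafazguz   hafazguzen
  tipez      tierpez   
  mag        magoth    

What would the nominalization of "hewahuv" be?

hug and tekekug both end in -g yet inflect differently (hugoth, tekekugen), so the final letter is not what conditions the rule; the number of vowels is.
"hewahuv" has 3 vowels. The stems with 3 vowels (tekekug → tekekugen, hafazguz → hafazguzen, salemeh → salemehen) add -en.
The other patterns: stems with 1 vowel add -oth; stems with 2 vowels insert -er- after the first vowel.
So hewahuv → hewahuven.

hewahuven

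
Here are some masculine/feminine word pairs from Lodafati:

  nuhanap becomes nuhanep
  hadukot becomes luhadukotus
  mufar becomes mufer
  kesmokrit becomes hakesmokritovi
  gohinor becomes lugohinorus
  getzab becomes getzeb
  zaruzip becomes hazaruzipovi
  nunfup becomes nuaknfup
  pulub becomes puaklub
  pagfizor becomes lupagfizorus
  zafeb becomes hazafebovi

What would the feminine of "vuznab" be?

"vuznab" has last vowel 'a'. The stems whose last vowel is 'a' (nuhanap → nuhanep, getzab → getzeb, mufar → mufer) change the last vowel to 'e'.
So vuznab → vuzneb.

vuzneb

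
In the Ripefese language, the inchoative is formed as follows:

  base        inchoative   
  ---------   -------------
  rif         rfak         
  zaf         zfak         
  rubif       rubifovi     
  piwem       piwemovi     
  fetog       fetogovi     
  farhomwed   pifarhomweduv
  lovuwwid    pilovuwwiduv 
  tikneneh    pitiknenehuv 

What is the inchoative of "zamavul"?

pizamavuluv

rif and rubif both end in -f yet inflect differently (rfak, rubifovi), so the final letter is not what conditions the rule; the number of vowels is.
"zamavul" has 3 vowels. The stems with 3 vowels (farhomwed → pifarhomweduv, lovuwwid → pilovuwwiduv, tikneneh → pitiknenehuv) add pi- … -uv around the stem.
The other patterns: stems with 1 vowel delete the last vowel and add -ak; stems with 2 vowels add -ovi.
So zamavul → pizamavuluv.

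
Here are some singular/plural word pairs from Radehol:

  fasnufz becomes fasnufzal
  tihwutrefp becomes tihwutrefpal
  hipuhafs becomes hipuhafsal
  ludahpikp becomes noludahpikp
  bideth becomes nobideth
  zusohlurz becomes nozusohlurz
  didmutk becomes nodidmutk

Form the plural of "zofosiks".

nozofosiks

tihwutrefp and ludahpikp both end in -p yet inflect differently (tihwutrefpal, noludahpikp), so the final letter is not what conditions the rule; the second-to-last letter is.
"zofosiks" has second-to-last letter 'k'. The one such stem in the data (ludahpikp → noludahpikp) adds the prefix no-, so the same rule applies.
The other pattern: stems whose second-to-last letter is 'f' add -al.
So zofosiks → nozofosiks.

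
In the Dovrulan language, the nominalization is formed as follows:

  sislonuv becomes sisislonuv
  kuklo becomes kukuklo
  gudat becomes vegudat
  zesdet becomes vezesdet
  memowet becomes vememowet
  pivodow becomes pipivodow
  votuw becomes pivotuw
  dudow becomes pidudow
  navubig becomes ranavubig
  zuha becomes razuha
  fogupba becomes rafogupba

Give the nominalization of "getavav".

sislonuv and votuw both have last vowel 'u' yet inflect differently (sisislonuv, pivotuw), so the last vowel is not what conditions the rule; the final letter is.
"getavav" ends in -v. The one such stem in the data (sislonuv → sisislonuv) repeats the first consonant+vowel as a prefix (as does kuklo), so the same rule applies.
The other patterns: stems ending in -t add the prefix ve-; stems ending in -w add the prefix pi-; stems ending in -a or -g add the prefix ra-.
So getavav → gegetavav.

gegetavav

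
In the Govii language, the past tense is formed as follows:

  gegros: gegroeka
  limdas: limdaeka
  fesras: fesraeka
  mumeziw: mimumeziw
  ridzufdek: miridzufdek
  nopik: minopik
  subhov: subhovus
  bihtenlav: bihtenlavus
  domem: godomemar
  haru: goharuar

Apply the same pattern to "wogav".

"wogav" ends in -v. The stems ending in -v (subhov → subhovus, bihtenlav → bihtenlavus) add -us.
So wogav → wogavus.

wogavus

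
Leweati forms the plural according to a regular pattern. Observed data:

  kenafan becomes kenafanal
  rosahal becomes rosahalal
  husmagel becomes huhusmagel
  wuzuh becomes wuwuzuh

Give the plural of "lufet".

rosahal and husmagel both end in -l yet inflect differently (rosahalal, huhusmagel), so the final letter is not what conditions the rule; the last vowel is.
"lufet" has last vowel 'e'. The one such stem in the data (husmagel → huhusmagel) repeats the first consonant+vowel as a prefix (as does wuzuh), so the same rule applies.
So lufet → lulufet.

lulufet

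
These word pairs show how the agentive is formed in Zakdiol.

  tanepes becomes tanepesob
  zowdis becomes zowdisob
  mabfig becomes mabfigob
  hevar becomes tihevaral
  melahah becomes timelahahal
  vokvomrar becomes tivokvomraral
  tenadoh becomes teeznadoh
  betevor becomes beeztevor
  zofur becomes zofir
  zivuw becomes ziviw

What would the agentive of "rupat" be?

tirupatal

melahah and tenadoh both end in -h yet inflect differently (timelahahal, teeznadoh), so the final letter is not what conditions the rule; the last vowel is.
"rupat" has last vowel 'a'. The stems whose last vowel is 'a' (hevar → tihevaral, melahah → timelahahal, vokvomrar → tivokvomraral) add ti- … -al around the stem.
The other patterns: stems whose last vowel is 'e' or 'i' add -ob; stems whose last vowel is 'o' insert -ez- after the first vowel; stems whose last vowel is 'u' change the last vowel to 'i'.
So rupat → tirupatal.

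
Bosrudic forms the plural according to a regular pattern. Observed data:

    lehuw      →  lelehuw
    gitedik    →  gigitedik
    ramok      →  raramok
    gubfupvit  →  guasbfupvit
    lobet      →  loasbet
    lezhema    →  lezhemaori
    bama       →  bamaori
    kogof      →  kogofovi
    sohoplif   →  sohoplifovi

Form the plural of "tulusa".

gitedik and gubfupvit both have last vowel 'i' yet inflect differently (gigitedik, guasbfupvit), so the last vowel is not what conditions the rule; the final letter is.
"tulusa" ends in -a. The stems ending in -a (lezhema → lezhemaori, bama → bamaori) add -ori.
So tulusa → tulusaori.

tulusaori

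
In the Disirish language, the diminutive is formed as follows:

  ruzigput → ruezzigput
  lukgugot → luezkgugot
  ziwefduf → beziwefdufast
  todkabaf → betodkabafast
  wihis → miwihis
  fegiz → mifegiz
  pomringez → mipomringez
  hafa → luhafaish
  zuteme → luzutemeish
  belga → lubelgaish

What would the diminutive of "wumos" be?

"wumos" ends in -s. The one such stem in the data (wihis → miwihis) adds the prefix mi-, so the same rule applies.
The other patterns: stems ending in -t insert -ez- after the first vowel; stems ending in -f add be- … -ast around the stem; stems ending in -a or -e add lu- … -ish around the stem.
So wumos → miwumos.

miwumos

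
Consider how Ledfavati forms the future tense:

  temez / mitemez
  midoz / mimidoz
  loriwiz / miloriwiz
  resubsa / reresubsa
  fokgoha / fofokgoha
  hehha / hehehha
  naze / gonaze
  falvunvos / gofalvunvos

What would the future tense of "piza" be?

"piza" ends in -a. The stems ending in -a (resubsa → reresubsa, fokgoha → fofokgoha, hehha → hehehha) repeat the first consonant+vowel as a prefix.
The other patterns: stems ending in -z add the prefix mi-; stems ending in -e or -s add the prefix go-.
So piza → pipiza.

pipiza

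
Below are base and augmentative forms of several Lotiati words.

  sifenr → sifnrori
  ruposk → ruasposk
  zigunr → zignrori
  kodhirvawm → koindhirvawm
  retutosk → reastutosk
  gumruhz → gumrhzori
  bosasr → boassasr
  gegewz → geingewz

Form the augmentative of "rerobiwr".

reinrobiwr

gegewz and gumruhz both end in -z yet inflect differently (geingewz, gumrhzori), so the final letter is not what conditions the rule; the second-to-last letter is.
"rerobiwr" has second-to-last letter 'w'. The stems whose second-to-last letter is 'w' (kodhirvawm → koindhirvawm, gegewz → geingewz) insert -in- after the first vowel.
The other patterns: stems whose second-to-last letter is 'h' or 'n' delete the last vowel and add -ori; stems whose second-to-last letter is 's' insert -as- after the first vowel.
So rerobiwr → reinrobiwr.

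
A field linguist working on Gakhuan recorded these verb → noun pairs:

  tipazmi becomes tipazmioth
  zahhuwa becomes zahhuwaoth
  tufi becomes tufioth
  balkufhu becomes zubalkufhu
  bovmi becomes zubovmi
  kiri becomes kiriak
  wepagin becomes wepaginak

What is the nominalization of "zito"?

tipazmi and bovmi both end in -i yet inflect differently (tipazmioth, zubovmi), so the final letter is not what conditions the rule; the first letter is.
"zito" begins with z-. The one such stem in the data (zahhuwa → zahhuwaoth) adds -oth, so the same rule applies.
So zito → zitooth.

zitooth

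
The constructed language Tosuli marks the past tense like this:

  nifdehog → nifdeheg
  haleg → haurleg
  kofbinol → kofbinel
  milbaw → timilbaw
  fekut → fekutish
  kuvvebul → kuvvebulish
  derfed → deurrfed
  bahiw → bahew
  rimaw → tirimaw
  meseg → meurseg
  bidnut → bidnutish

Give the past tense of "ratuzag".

tiratuzag

meseg and nifdehog both end in -g yet inflect differently (meurseg, nifdeheg), so the final letter is not what conditions the rule; the last vowel is.
"ratuzag" has last vowel 'a'. The stems whose last vowel is 'a' (rimaw → tirimaw, milbaw → timilbaw) add the prefix ti-.
So ratuzag → tiratuzag.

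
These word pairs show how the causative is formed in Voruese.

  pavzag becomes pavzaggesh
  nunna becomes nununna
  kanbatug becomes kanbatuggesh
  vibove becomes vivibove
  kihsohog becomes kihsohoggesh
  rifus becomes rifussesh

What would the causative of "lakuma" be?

nunna and pavzag both have last vowel 'a' yet inflect differently (nununna, pavzaggesh), so the last vowel is not what conditions the rule; whether the stem ends in a vowel or a consonant is.
"lakuma" ends in a vowel. The stems ending in a vowel (vibove → vivibove, nunna → nununna) repeat the first consonant+vowel as a prefix.
So lakuma → lalakuma.

lalakuma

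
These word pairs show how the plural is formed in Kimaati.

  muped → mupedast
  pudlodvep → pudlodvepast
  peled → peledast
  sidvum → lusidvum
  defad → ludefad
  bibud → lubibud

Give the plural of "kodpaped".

"kodpaped" has last vowel 'e'. The stems whose last vowel is 'e' (muped → mupedast, pudlodvep → pudlodvepast, peled → peledast) add -ast.
So kodpaped → kodpapedast.

kodpapedast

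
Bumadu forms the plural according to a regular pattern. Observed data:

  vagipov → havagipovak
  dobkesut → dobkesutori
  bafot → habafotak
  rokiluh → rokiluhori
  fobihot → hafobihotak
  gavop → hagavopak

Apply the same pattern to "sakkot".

hasakkotak

fobihot and dobkesut both end in -t yet inflect differently (hafobihotak, dobkesutori), so the final letter is not what conditions the rule; the last vowel is.
"sakkot" has last vowel 'o'. The stems whose last vowel is 'o' (fobihot → hafobihotak, bafot → habafotak, gavop → hagavopak) add ha- … -ak around the stem.
So sakkot → hasakkotak.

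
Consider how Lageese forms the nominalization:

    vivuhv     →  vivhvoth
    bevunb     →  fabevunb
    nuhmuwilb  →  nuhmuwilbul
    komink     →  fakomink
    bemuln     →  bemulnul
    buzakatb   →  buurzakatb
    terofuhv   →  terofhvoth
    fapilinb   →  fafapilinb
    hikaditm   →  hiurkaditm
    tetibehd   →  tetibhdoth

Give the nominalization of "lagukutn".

laurgukutn

fapilinb and buzakatb both end in -b yet inflect differently (fafapilinb, buurzakatb), so the final letter is not what conditions the rule; the second-to-last letter is.
"lagukutn" has second-to-last letter 't'. The stems whose second-to-last letter is 't' (hikaditm → hiurkaditm, buzakatb → buurzakatb) insert -ur- after the first vowel.
So lagukutn → laurgukutn.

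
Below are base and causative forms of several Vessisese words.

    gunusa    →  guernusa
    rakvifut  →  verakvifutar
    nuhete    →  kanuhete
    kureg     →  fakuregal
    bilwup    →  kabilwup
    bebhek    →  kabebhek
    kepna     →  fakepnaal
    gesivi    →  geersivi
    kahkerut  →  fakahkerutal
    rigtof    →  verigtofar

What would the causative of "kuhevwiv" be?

"kuhevwiv" begins with k-. The stems beginning with k- (kureg → fakuregal, kepna → fakepnaal, kahkerut → fakahkerutal) add fa- … -al around the stem.
So kuhevwiv → fakuhevwival.

fakuhevwival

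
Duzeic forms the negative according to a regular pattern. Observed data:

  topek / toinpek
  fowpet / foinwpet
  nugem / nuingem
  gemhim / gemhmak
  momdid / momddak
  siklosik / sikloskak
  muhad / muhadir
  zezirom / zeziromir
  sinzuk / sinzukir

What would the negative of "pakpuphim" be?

nugem and gemhim both end in -m yet inflect differently (nuingem, gemhmak), so the final letter is not what conditions the rule; the last vowel is.
"pakpuphim" has last vowel 'i'. The stems whose last vowel is 'i' (gemhim → gemhmak, momdid → momddak, siklosik → sikloskak) delete the last vowel and add -ak.
So pakpuphim → pakpuphmak.

pakpuphmak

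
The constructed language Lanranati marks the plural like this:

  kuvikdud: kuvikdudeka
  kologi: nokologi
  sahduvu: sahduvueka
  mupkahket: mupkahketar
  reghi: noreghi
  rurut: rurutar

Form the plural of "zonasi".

rurut and kuvikdud both have last vowel 'u' yet inflect differently (rurutar, kuvikdudeka), so the last vowel is not what conditions the rule; the final letter is.
"zonasi" ends in -i. The stems ending in -i (kologi → nokologi, reghi → noreghi) add the prefix no-.
The other patterns: stems ending in -t add -ar; stems ending in -d or -u add -eka.
So zonasi → nozonasi.

nozonasi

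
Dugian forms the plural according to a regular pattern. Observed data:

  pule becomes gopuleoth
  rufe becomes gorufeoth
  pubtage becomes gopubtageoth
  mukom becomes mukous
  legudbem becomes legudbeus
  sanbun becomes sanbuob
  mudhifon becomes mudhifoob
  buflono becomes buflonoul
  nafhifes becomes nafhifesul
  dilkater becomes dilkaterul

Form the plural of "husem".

huseus

pule and legudbem both have last vowel 'e' yet inflect differently (gopuleoth, legudbeus), so the last vowel is not what conditions the rule; the final letter is.
"husem" ends in -m. The stems ending in -m (mukom → mukous, legudbem → legudbeus) drop the final letter and add -us.
The other patterns: stems ending in -e add go- … -oth around the stem; stems ending in -n drop the final letter and add -ob; stems ending in -o, -r or -s add -ul.
So husem → huseus.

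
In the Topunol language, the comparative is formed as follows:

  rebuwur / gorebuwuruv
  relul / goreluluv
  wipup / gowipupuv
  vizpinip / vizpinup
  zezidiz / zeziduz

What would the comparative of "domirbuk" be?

wipup and vizpinip both end in -p yet inflect differently (gowipupuv, vizpinup), so the final letter is not what conditions the rule; the last vowel is.
"domirbuk" has last vowel 'u'. The stems whose last vowel is 'u' (rebuwur → gorebuwuruv, relul → goreluluv, wipup → gowipupuv) add go- … -uv around the stem.
The other pattern: stems whose last vowel is 'i' change the last vowel to 'u'.
So domirbuk → godomirbukuv.

godomirbukuv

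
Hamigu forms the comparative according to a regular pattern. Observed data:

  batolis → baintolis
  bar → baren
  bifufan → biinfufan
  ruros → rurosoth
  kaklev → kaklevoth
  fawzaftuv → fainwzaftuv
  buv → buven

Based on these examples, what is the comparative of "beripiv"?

buv and kaklev both end in -v yet inflect differently (buven, kaklevoth), so the final letter is not what conditions the rule; the number of vowels is.
"beripiv" has 3 vowels. The stems with 3 vowels (batolis → baintolis, bifufan → biinfufan, fawzaftuv → fainwzaftuv) insert -in- after the first vowel.
The other patterns: stems with 1 vowel add -en; stems with 2 vowels add -oth.
So beripiv → beinripiv.

beinripiv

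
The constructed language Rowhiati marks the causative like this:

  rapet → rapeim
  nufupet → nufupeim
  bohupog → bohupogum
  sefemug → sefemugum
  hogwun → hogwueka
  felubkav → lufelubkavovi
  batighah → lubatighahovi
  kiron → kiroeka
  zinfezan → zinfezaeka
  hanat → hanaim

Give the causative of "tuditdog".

tuditdogum

sefemug and hogwun both have last vowel 'u' yet inflect differently (sefemugum, hogwueka), so the last vowel is not what conditions the rule; the final letter is.
"tuditdog" ends in -g. The stems ending in -g (sefemug → sefemugum, bohupog → bohupogum) add -um.
So tuditdog → tuditdogum.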